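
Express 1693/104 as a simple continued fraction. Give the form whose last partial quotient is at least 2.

[16; 3, 1, 1, 2, 2, 2]

1693 = 16*104 + 29
104 = 3*29 + 17
29 = 1*17 + 12
17 = 1*12 + 5
12 = 2*5 + 2
5 = 2*2 + 1
2 = 2*1 + 0  (stop)
So 1693/104 = [16; 3, 1, 1, 2, 2, 2].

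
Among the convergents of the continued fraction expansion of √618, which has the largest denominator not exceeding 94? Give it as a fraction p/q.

√618 = [24; 1, 6, 8, 6, 1, 48, …] (period length 6).
Convergents:
  p_0/q_0 = 24/1
  p_1/q_1 = 25/1
  p_2/q_2 = 174/7
  p_3/q_3 = 1417/57
  p_4/q_4 = 8676/349
q_3 = 57 ≤ 94 < 349 = q_4, so the answer is 1417/57.

1417/57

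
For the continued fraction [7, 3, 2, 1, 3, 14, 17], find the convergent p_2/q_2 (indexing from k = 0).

51/7

Using pₖ = aₖpₖ₋₁ + pₖ₋₂, qₖ = aₖqₖ₋₁ + qₖ₋₂ (with p₋₁=1, p₋₂=0, q₋₁=0, q₋₂=1):
  k=0: a=7, p=7, q=1
  k=1: a=3, p=22, q=3
  k=2: a=2, p=51, q=7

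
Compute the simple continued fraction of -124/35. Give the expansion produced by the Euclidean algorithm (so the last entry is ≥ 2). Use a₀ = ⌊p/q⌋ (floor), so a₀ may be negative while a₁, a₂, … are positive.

[-4; 2, 5, 3]

-124 = -4×35 + 16
35 = 2×16 + 3
16 = 5×3 + 1
3 = 3×1 + 0  (stop)
So -124/35 = [-4; 2, 5, 3].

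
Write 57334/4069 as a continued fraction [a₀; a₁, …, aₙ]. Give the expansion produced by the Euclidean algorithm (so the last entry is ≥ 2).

[14; 11, 17, 1, 1, 10]

57334 = 14*4069 + 368
4069 = 11*368 + 21
368 = 17*21 + 11
21 = 1*11 + 10
11 = 1*10 + 1
10 = 10*1 + 0  (stop)
So 57334/4069 = [14; 11, 17, 1, 1, 10].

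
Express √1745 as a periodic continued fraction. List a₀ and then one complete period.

a₀ = ⌊√1745⌋ = 41.
With m₀=0, d₀=1 and mₖ₊₁ = dₖaₖ − mₖ, dₖ₊₁ = (n − mₖ₊₁²)/dₖ, aₖ₊₁ = ⌊(a₀+mₖ₊₁)/dₖ₊₁⌋:
  k=1: m=41, d=64, a=1
  k=2: m=23, d=19, a=3
  k=3: m=34, d=31, a=2
  k=4: m=28, d=31, a=2
  k=5: m=34, d=19, a=3
  k=6: m=23, d=64, a=1
  k=7: m=41, d=1, a=82
d=1 and a=2a₀=82 at k=7, so the next step gives (m, d) = (41, 64) again — its k=1 value — and the period has length 7.

[41; 1, 3, 2, 2, 3, 1, 82]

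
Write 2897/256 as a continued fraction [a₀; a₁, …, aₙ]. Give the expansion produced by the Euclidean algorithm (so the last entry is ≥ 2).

2897 = 11×256 + 81
256 = 3×81 + 13
81 = 6×13 + 3
13 = 4×3 + 1
3 = 3×1 + 0  (stop)
So 2897/256 = [11; 3, 6, 4, 3].

[11; 3, 6, 4, 3]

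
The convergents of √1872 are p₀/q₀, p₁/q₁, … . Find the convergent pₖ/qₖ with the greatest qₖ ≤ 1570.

√1872 = [43; 3, 1, 3, 86, …] (period length 4).
Convergents:
  p_0/q_0 = 43/1
  p_1/q_1 = 130/3
  p_2/q_2 = 173/4
  p_3/q_3 = 649/15
  p_4/q_4 = 55987/1294
  p_5/q_5 = 168610/3897
q_4 = 1294 ≤ 1570 < 3897 = q_5, so the answer is 55987/1294.

55987/1294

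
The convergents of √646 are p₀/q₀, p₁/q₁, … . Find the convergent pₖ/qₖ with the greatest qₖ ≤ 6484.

√646 = [25; 2, 2, 2, 50, …] (period length 4).
Convergents:
  p_0/q_0 = 25/1
  p_1/q_1 = 51/2
  p_2/q_2 = 127/5
  p_3/q_3 = 305/12
  p_4/q_4 = 15377/605
  p_5/q_5 = 31059/1222
  p_6/q_6 = 77495/3049
  p_7/q_7 = 186049/7320
q_6 = 3049 ≤ 6484 < 7320 = q_7, so the answer is 77495/3049.

77495/3049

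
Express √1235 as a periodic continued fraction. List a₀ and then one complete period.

[35; 7, 70]

a₀ = ⌊√1235⌋ = 35.
With m₀=0, d₀=1 and mₖ₊₁ = dₖaₖ − mₖ, dₖ₊₁ = (n − mₖ₊₁²)/dₖ, aₖ₊₁ = ⌊(a₀+mₖ₊₁)/dₖ₊₁⌋:
  k=1: m=35, d=10, a=7
  k=2: m=35, d=1, a=70
d=1 and a=2a₀=70 at k=2, so the next step gives (m, d) = (35, 10) again — its k=1 value — and the period has length 2.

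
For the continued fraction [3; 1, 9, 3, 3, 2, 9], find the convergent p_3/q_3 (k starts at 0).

Using pₖ = aₖpₖ₋₁ + pₖ₋₂, qₖ = aₖqₖ₋₁ + qₖ₋₂ (with p₋₁=1, p₋₂=0, q₋₁=0, q₋₂=1):
  k=0: a=3, p=3, q=1
  k=1: a=1, p=4, q=1
  k=2: a=9, p=39, q=10
  k=3: a=3, p=121, q=31

121/31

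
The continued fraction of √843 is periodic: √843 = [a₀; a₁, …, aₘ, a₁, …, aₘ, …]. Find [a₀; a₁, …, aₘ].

a₀ = ⌊√843⌋ = 29.
With m₀=0, d₀=1 and mₖ₊₁ = dₖaₖ − mₖ, dₖ₊₁ = (n − mₖ₊₁²)/dₖ, aₖ₊₁ = ⌊(a₀+mₖ₊₁)/dₖ₊₁⌋:
  k=1: m=29, d=2, a=29
  k=2: m=29, d=1, a=58
d=1 and a=2a₀=58 at k=2, so the next step gives (m, d) = (29, 2) again — its k=1 value — and the period has length 2.

[29; 29, 58]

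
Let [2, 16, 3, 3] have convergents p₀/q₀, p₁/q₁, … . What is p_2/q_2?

101/49

Using pₖ = aₖpₖ₋₁ + pₖ₋₂, qₖ = aₖqₖ₋₁ + qₖ₋₂ (with p₋₁=1, p₋₂=0, q₋₁=0, q₋₂=1):
  k=0: a=2, p=2, q=1
  k=1: a=16, p=33, q=16
  k=2: a=3, p=101, q=49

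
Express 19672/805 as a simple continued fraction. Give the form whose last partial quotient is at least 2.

[24; 2, 3, 2, 16, 3]

19672 = 24*805 + 352
805 = 2*352 + 101
352 = 3*101 + 49
101 = 2*49 + 3
49 = 16*3 + 1
3 = 3*1 + 0  (stop)
So 19672/805 = [24; 2, 3, 2, 16, 3].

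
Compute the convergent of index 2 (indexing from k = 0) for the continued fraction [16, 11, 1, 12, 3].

Using pₖ = aₖpₖ₋₁ + pₖ₋₂, qₖ = aₖqₖ₋₁ + qₖ₋₂ (with p₋₁=1, p₋₂=0, q₋₁=0, q₋₂=1):
  k=0: a=16, p=16, q=1
  k=1: a=11, p=177, q=11
  k=2: a=1, p=193, q=12

193/12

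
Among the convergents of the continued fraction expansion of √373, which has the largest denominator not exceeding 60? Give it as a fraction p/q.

√373 = [19; 3, 5, 5, 3, 38, …] (period length 5).
Convergents:
  p_0/q_0 = 19/1
  p_1/q_1 = 58/3
  p_2/q_2 = 309/16
  p_3/q_3 = 1603/83
q_2 = 16 ≤ 60 < 83 = q_3, so the answer is 309/16.

309/16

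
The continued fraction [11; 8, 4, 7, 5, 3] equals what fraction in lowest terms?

Using pₖ = aₖpₖ₋₁ + pₖ₋₂ and qₖ = aₖqₖ₋₁ + qₖ₋₂:
  k=0: a=11, p=11, q=1
  k=1: a=8, p=89, q=8
  k=2: a=4, p=367, q=33
  k=3: a=7, p=2658, q=239
  k=4: a=5, p=13657, q=1228
  k=5: a=3, p=43629, q=3923

43629/3923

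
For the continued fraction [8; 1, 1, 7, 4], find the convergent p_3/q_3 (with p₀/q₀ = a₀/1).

128/15

Using pₖ = aₖpₖ₋₁ + pₖ₋₂, qₖ = aₖqₖ₋₁ + qₖ₋₂ (with p₋₁=1, p₋₂=0, q₋₁=0, q₋₂=1):
  k=0: a=8, p=8, q=1
  k=1: a=1, p=9, q=1
  k=2: a=1, p=17, q=2
  k=3: a=7, p=128, q=15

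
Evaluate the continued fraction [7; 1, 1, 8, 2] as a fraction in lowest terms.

271/36

Fold from the inside: start with 2/1.
  8 + 1/2 = 17/2
  1 + 2/17 = 19/17
  1 + 17/19 = 36/19
  7 + 19/36 = 271/36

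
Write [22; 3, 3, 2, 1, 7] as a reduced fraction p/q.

Using pₖ = aₖpₖ₋₁ + pₖ₋₂ and qₖ = aₖqₖ₋₁ + qₖ₋₂:
  k=0: a=22, p=22, q=1
  k=1: a=3, p=67, q=3
  k=2: a=3, p=223, q=10
  k=3: a=2, p=513, q=23
  k=4: a=1, p=736, q=33
  k=5: a=7, p=5665, q=254

5665/254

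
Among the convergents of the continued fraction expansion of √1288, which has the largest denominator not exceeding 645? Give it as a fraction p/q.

22897/638

√1288 = [35; 1, 7, 1, 70, …] (period length 4).
Convergents:
  p_0/q_0 = 35/1
  p_1/q_1 = 36/1
  p_2/q_2 = 287/8
  p_3/q_3 = 323/9
  p_4/q_4 = 22897/638
  p_5/q_5 = 23220/647
q_4 = 638 ≤ 645 < 647 = q_5, so the answer is 22897/638.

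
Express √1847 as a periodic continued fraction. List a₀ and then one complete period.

a₀ = ⌊√1847⌋ = 42.
With m₀=0, d₀=1 and mₖ₊₁ = dₖaₖ − mₖ, dₖ₊₁ = (n − mₖ₊₁²)/dₖ, aₖ₊₁ = ⌊(a₀+mₖ₊₁)/dₖ₊₁⌋:
  k=1: m=42, d=83, a=1
  k=2: m=41, d=2, a=41
  k=3: m=41, d=83, a=1
  k=4: m=42, d=1, a=84
d=1 and a=2a₀=84 at k=4, so the next step gives (m, d) = (42, 83) again — its k=1 value — and the period has length 4.

[42; 1, 41, 1, 84]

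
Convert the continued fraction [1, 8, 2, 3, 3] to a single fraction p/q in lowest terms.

217/194

Using pₖ = aₖpₖ₋₁ + pₖ₋₂ and qₖ = aₖqₖ₋₁ + qₖ₋₂:
  k=0: a=1, p=1, q=1
  k=1: a=8, p=9, q=8
  k=2: a=2, p=19, q=17
  k=3: a=3, p=66, q=59
  k=4: a=3, p=217, q=194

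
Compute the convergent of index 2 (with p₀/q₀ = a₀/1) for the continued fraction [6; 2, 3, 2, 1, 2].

Using pₖ = aₖpₖ₋₁ + pₖ₋₂, qₖ = aₖqₖ₋₁ + qₖ₋₂ (with p₋₁=1, p₋₂=0, q₋₁=0, q₋₂=1):
  k=0: a=6, p=6, q=1
  k=1: a=2, p=13, q=2
  k=2: a=3, p=45, q=7

45/7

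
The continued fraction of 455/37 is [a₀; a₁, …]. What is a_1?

455 = 12·37 + 11   →  a_0 = 12
37 = 3·11 + 4   →  a_1 = 3

3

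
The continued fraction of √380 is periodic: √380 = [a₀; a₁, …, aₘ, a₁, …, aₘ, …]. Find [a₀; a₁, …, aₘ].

[19; 2, 38]

a₀ = ⌊√380⌋ = 19.
With m₀=0, d₀=1 and mₖ₊₁ = dₖaₖ − mₖ, dₖ₊₁ = (n − mₖ₊₁²)/dₖ, aₖ₊₁ = ⌊(a₀+mₖ₊₁)/dₖ₊₁⌋:
  k=1: m=19, d=19, a=2
  k=2: m=19, d=1, a=38
d=1 and a=2a₀=38 at k=2, so the next step gives (m, d) = (19, 19) again — its k=1 value — and the period has length 2.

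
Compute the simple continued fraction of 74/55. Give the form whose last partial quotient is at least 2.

[1; 2, 1, 8, 2]

74 = 1·55 + 19
55 = 2·19 + 17
19 = 1·17 + 2
17 = 8·2 + 1
2 = 2·1 + 0  (stop)
So 74/55 = [1; 2, 1, 8, 2].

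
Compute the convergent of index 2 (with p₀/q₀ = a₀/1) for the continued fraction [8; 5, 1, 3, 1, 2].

Using pₖ = aₖpₖ₋₁ + pₖ₋₂, qₖ = aₖqₖ₋₁ + qₖ₋₂ (with p₋₁=1, p₋₂=0, q₋₁=0, q₋₂=1):
  k=0: a=8, p=8, q=1
  k=1: a=5, p=41, q=5
  k=2: a=1, p=49, q=6

49/6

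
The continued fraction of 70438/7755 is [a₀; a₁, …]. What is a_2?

16

70438 = 9·7755 + 643   →  a_0 = 9
7755 = 12·643 + 39   →  a_1 = 12
643 = 16·39 + 19   →  a_2 = 16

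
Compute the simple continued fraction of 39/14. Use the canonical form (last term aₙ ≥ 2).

39 = 2·14 + 11
14 = 1·11 + 3
11 = 3·3 + 2
3 = 1·2 + 1
2 = 2·1 + 0  (stop)
So 39/14 = [2; 1, 3, 1, 2].

[2; 1, 3, 1, 2]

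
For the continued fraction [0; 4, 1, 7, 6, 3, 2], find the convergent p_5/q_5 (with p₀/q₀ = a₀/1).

Using pₖ = aₖpₖ₋₁ + pₖ₋₂, qₖ = aₖqₖ₋₁ + qₖ₋₂ (with p₋₁=1, p₋₂=0, q₋₁=0, q₋₂=1):
  k=0: a=0, p=0, q=1
  k=1: a=4, p=1, q=4
  k=2: a=1, p=1, q=5
  k=3: a=7, p=8, q=39
  k=4: a=6, p=49, q=239
  k=5: a=3, p=155, q=756

155/756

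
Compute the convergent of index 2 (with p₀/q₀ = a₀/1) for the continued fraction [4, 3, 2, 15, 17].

30/7

Using pₖ = aₖpₖ₋₁ + pₖ₋₂, qₖ = aₖqₖ₋₁ + qₖ₋₂ (with p₋₁=1, p₋₂=0, q₋₁=0, q₋₂=1):
  k=0: a=4, p=4, q=1
  k=1: a=3, p=13, q=3
  k=2: a=2, p=30, q=7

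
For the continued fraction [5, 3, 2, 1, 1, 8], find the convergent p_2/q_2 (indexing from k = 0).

37/7

Using pₖ = aₖpₖ₋₁ + pₖ₋₂, qₖ = aₖqₖ₋₁ + qₖ₋₂ (with p₋₁=1, p₋₂=0, q₋₁=0, q₋₂=1):
  k=0: a=5, p=5, q=1
  k=1: a=3, p=16, q=3
  k=2: a=2, p=37, q=7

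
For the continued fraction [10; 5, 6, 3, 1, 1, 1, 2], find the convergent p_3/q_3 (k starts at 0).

999/98

Using pₖ = aₖpₖ₋₁ + pₖ₋₂, qₖ = aₖqₖ₋₁ + qₖ₋₂ (with p₋₁=1, p₋₂=0, q₋₁=0, q₋₂=1):
  k=0: a=10, p=10, q=1
  k=1: a=5, p=51, q=5
  k=2: a=6, p=316, q=31
  k=3: a=3, p=999, q=98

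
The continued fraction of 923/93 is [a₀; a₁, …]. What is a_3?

3

923 = 9·93 + 86   →  a_0 = 9
93 = 1·86 + 7   →  a_1 = 1
86 = 12·7 + 2   →  a_2 = 12
7 = 3·2 + 1   →  a_3 = 3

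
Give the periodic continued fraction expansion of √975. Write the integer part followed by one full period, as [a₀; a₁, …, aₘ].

a₀ = ⌊√975⌋ = 31.
With m₀=0, d₀=1 and mₖ₊₁ = dₖaₖ − mₖ, dₖ₊₁ = (n − mₖ₊₁²)/dₖ, aₖ₊₁ = ⌊(a₀+mₖ₊₁)/dₖ₊₁⌋:
  k=1: m=31, d=14, a=4
  k=2: m=25, d=25, a=2
  k=3: m=25, d=14, a=4
  k=4: m=31, d=1, a=62
d=1 and a=2a₀=62 at k=4, so the next step gives (m, d) = (31, 14) again — its k=1 value — and the period has length 4.

[31; 4, 2, 4, 62]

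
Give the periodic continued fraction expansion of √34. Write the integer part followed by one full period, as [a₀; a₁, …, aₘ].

a₀ = ⌊√34⌋ = 5.

[5; 1, 4, 1, 10]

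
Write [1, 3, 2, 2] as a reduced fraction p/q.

Fold from the inside: start with 2/1.
  2 + 1/2 = 5/2
  3 + 2/5 = 17/5
  1 + 5/17 = 22/17

22/17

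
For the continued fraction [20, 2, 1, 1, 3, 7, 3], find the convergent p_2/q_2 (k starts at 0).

Using pₖ = aₖpₖ₋₁ + pₖ₋₂, qₖ = aₖqₖ₋₁ + qₖ₋₂ (with p₋₁=1, p₋₂=0, q₋₁=0, q₋₂=1):
  k=0: a=20, p=20, q=1
  k=1: a=2, p=41, q=2
  k=2: a=1, p=61, q=3

61/3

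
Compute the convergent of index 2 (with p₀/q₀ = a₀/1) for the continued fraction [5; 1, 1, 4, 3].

11/2

Using pₖ = aₖpₖ₋₁ + pₖ₋₂, qₖ = aₖqₖ₋₁ + qₖ₋₂ (with p₋₁=1, p₋₂=0, q₋₁=0, q₋₂=1):
  k=0: a=5, p=5, q=1
  k=1: a=1, p=6, q=1
  k=2: a=1, p=11, q=2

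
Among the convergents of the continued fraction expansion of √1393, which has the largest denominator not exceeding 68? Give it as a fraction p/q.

√1393 = [37; 3, 10, 3, 74, …] (period length 4).
Convergents:
  p_0/q_0 = 37/1
  p_1/q_1 = 112/3
  p_2/q_2 = 1157/31
  p_3/q_3 = 3583/96
q_2 = 31 ≤ 68 < 96 = q_3, so the answer is 1157/31.

1157/31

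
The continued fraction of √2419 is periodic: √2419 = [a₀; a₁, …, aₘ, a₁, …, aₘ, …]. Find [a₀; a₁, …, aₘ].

a₀ = ⌊√2419⌋ = 49.
With m₀=0, d₀=1 and mₖ₊₁ = dₖaₖ − mₖ, dₖ₊₁ = (n − mₖ₊₁²)/dₖ, aₖ₊₁ = ⌊(a₀+mₖ₊₁)/dₖ₊₁⌋:
  k=1: m=49, d=18, a=5
  k=2: m=41, d=41, a=2
  k=3: m=41, d=18, a=5
  k=4: m=49, d=1, a=98
d=1 and a=2a₀=98 at k=4, so the next step gives (m, d) = (49, 18) again — its k=1 value — and the period has length 4.

[49; 5, 2, 5, 98]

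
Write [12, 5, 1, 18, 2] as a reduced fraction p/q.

Using pₖ = aₖpₖ₋₁ + pₖ₋₂ and qₖ = aₖqₖ₋₁ + qₖ₋₂:
  k=0: a=12, p=12, q=1
  k=1: a=5, p=61, q=5
  k=2: a=1, p=73, q=6
  k=3: a=18, p=1375, q=113
  k=4: a=2, p=2823, q=232

2823/232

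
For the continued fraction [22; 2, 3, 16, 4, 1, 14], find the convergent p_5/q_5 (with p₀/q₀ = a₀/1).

Using pₖ = aₖpₖ₋₁ + pₖ₋₂, qₖ = aₖqₖ₋₁ + qₖ₋₂ (with p₋₁=1, p₋₂=0, q₋₁=0, q₋₂=1):
  k=0: a=22, p=22, q=1
  k=1: a=2, p=45, q=2
  k=2: a=3, p=157, q=7
  k=3: a=16, p=2557, q=114
  k=4: a=4, p=10385, q=463
  k=5: a=1, p=12942, q=577

12942/577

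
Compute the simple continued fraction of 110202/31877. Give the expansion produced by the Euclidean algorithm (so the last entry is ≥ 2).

110202 = 3×31877 + 14571
31877 = 2×14571 + 2735
14571 = 5×2735 + 896
2735 = 3×896 + 47
896 = 19×47 + 3
47 = 15×3 + 2
3 = 1×2 + 1
2 = 2×1 + 0  (stop)
So 110202/31877 = [3; 2, 5, 3, 19, 15, 1, 2].

[3; 2, 5, 3, 19, 15, 1, 2]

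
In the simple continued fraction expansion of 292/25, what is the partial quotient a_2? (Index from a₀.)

2

292 = 11·25 + 17   →  a_0 = 11
25 = 1·17 + 8   →  a_1 = 1
17 = 2·8 + 1   →  a_2 = 2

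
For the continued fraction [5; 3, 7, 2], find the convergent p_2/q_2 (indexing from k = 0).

117/22

Using pₖ = aₖpₖ₋₁ + pₖ₋₂, qₖ = aₖqₖ₋₁ + qₖ₋₂ (with p₋₁=1, p₋₂=0, q₋₁=0, q₋₂=1):
  k=0: a=5, p=5, q=1
  k=1: a=3, p=16, q=3
  k=2: a=7, p=117, q=22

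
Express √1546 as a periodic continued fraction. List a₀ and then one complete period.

a₀ = ⌊√1546⌋ = 39.
With m₀=0, d₀=1 and mₖ₊₁ = dₖaₖ − mₖ, dₖ₊₁ = (n − mₖ₊₁²)/dₖ, aₖ₊₁ = ⌊(a₀+mₖ₊₁)/dₖ₊₁⌋:
  k=1: m=39, d=25, a=3
  k=2: m=36, d=10, a=7
  k=3: m=34, d=39, a=1
  k=4: m=5, d=39, a=1
  k=5: m=34, d=10, a=7
  k=6: m=36, d=25, a=3
  k=7: m=39, d=1, a=78
d=1 and a=2a₀=78 at k=7, so the next step gives (m, d) = (39, 25) again — its k=1 value — and the period has length 7.

[39; 3, 7, 1, 1, 7, 3, 78]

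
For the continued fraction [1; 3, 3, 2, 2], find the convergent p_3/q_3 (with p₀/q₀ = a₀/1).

Using pₖ = aₖpₖ₋₁ + pₖ₋₂, qₖ = aₖqₖ₋₁ + qₖ₋₂ (with p₋₁=1, p₋₂=0, q₋₁=0, q₋₂=1):
  k=0: a=1, p=1, q=1
  k=1: a=3, p=4, q=3
  k=2: a=3, p=13, q=10
  k=3: a=2, p=30, q=23

30/23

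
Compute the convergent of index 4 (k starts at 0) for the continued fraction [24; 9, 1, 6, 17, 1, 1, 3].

28512/1183

Using pₖ = aₖpₖ₋₁ + pₖ₋₂, qₖ = aₖqₖ₋₁ + qₖ₋₂ (with p₋₁=1, p₋₂=0, q₋₁=0, q₋₂=1):
  k=0: a=24, p=24, q=1
  k=1: a=9, p=217, q=9
  k=2: a=1, p=241, q=10
  k=3: a=6, p=1663, q=69
  k=4: a=17, p=28512, q=1183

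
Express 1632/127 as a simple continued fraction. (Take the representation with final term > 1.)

1632 = 12*127 + 108
127 = 1*108 + 19
108 = 5*19 + 13
19 = 1*13 + 6
13 = 2*6 + 1
6 = 6*1 + 0  (stop)
So 1632/127 = [12; 1, 5, 1, 2, 6].

[12; 1, 5, 1, 2, 6]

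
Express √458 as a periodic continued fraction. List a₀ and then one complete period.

[21; 2, 2, 42]

a₀ = ⌊√458⌋ = 21.
With m₀=0, d₀=1 and mₖ₊₁ = dₖaₖ − mₖ, dₖ₊₁ = (n − mₖ₊₁²)/dₖ, aₖ₊₁ = ⌊(a₀+mₖ₊₁)/dₖ₊₁⌋:
  k=1: m=21, d=17, a=2
  k=2: m=13, d=17, a=2
  k=3: m=21, d=1, a=42
d=1 and a=2a₀=42 at k=3, so the next step gives (m, d) = (21, 17) again — its k=1 value — and the period has length 3.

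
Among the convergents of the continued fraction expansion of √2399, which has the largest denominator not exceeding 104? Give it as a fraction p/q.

2400/49

√2399 = [48; 1, 47, 1, 96, …] (period length 4).
Convergents:
  p_0/q_0 = 48/1
  p_1/q_1 = 49/1
  p_2/q_2 = 2351/48
  p_3/q_3 = 2400/49
  p_4/q_4 = 232751/4752
q_3 = 49 ≤ 104 < 4752 = q_4, so the answer is 2400/49.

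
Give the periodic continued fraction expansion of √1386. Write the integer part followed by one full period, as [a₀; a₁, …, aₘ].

a₀ = ⌊√1386⌋ = 37.
With m₀=0, d₀=1 and mₖ₊₁ = dₖaₖ − mₖ, dₖ₊₁ = (n − mₖ₊₁²)/dₖ, aₖ₊₁ = ⌊(a₀+mₖ₊₁)/dₖ₊₁⌋:
  k=1: m=37, d=17, a=4
  k=2: m=31, d=25, a=2
  k=3: m=19, d=41, a=1
  k=4: m=22, d=22, a=2
  k=5: m=22, d=41, a=1
  k=6: m=19, d=25, a=2
  k=7: m=31, d=17, a=4
  k=8: m=37, d=1, a=74
d=1 and a=2a₀=74 at k=8, so the next step gives (m, d) = (37, 17) again — its k=1 value — and the period has length 8.

[37; 4, 2, 1, 2, 1, 2, 4, 74]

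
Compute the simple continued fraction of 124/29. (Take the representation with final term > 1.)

124 = 4×29 + 8
29 = 3×8 + 5
8 = 1×5 + 3
5 = 1×3 + 2
3 = 1×2 + 1
2 = 2×1 + 0  (stop)
So 124/29 = [4; 3, 1, 1, 1, 2].

[4; 3, 1, 1, 1, 2]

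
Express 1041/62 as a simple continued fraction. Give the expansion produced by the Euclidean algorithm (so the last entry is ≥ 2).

1041 = 16*62 + 49
62 = 1*49 + 13
49 = 3*13 + 10
13 = 1*10 + 3
10 = 3*3 + 1
3 = 3*1 + 0  (stop)
So 1041/62 = [16; 1, 3, 1, 3, 3].

[16; 1, 3, 1, 3, 3]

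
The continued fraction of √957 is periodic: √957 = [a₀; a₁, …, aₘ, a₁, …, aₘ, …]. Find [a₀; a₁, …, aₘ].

a₀ = ⌊√957⌋ = 30.
With m₀=0, d₀=1 and mₖ₊₁ = dₖaₖ − mₖ, dₖ₊₁ = (n − mₖ₊₁²)/dₖ, aₖ₊₁ = ⌊(a₀+mₖ₊₁)/dₖ₊₁⌋:
  k=1: m=30, d=57, a=1
  k=2: m=27, d=4, a=14
  k=3: m=29, d=29, a=2
  k=4: m=29, d=4, a=14
  k=5: m=27, d=57, a=1
  k=6: m=30, d=1, a=60
d=1 and a=2a₀=60 at k=6, so the next step gives (m, d) = (30, 57) again — its k=1 value — and the period has length 6.

[30; 1, 14, 2, 14, 1, 60]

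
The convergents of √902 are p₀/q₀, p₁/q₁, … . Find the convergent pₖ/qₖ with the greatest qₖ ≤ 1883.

54090/1801

√902 = [30; 30, 60, …] (period length 2).
Convergents:
  p_0/q_0 = 30/1
  p_1/q_1 = 901/30
  p_2/q_2 = 54090/1801
  p_3/q_3 = 1623601/54060
q_2 = 1801 ≤ 1883 < 54060 = q_3, so the answer is 54090/1801.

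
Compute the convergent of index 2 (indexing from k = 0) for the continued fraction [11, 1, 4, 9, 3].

59/5

Using pₖ = aₖpₖ₋₁ + pₖ₋₂, qₖ = aₖqₖ₋₁ + qₖ₋₂ (with p₋₁=1, p₋₂=0, q₋₁=0, q₋₂=1):
  k=0: a=11, p=11, q=1
  k=1: a=1, p=12, q=1
  k=2: a=4, p=59, q=5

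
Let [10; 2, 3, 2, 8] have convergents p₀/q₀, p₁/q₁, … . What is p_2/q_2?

Using pₖ = aₖpₖ₋₁ + pₖ₋₂, qₖ = aₖqₖ₋₁ + qₖ₋₂ (with p₋₁=1, p₋₂=0, q₋₁=0, q₋₂=1):
  k=0: a=10, p=10, q=1
  k=1: a=2, p=21, q=2
  k=2: a=3, p=73, q=7

73/7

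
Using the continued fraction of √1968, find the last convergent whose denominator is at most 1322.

√1968 = [44; 2, 1, 3, 5, 3, 1, 2, 88, …] (period length 8).
Convergents:
  p_0/q_0 = 44/1
  p_1/q_1 = 89/2
  p_2/q_2 = 133/3
  p_3/q_3 = 488/11
  p_4/q_4 = 2573/58
  p_5/q_5 = 8207/185
  p_6/q_6 = 10780/243
  p_7/q_7 = 29767/671
  p_8/q_8 = 2630276/59291
q_7 = 671 ≤ 1322 < 59291 = q_8, so the answer is 29767/671.

29767/671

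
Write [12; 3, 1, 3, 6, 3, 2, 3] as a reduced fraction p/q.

Using pₖ = aₖpₖ₋₁ + pₖ₋₂ and qₖ = aₖqₖ₋₁ + qₖ₋₂:
  k=0: a=12, p=12, q=1
  k=1: a=3, p=37, q=3
  k=2: a=1, p=49, q=4
  k=3: a=3, p=184, q=15
  k=4: a=6, p=1153, q=94
  k=5: a=3, p=3643, q=297
  k=6: a=2, p=8439, q=688
  k=7: a=3, p=28960, q=2361

28960/2361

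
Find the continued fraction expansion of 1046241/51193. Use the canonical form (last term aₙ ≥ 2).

[20; 2, 3, 2, 12, 9, 9, 3]

1046241 = 20×51193 + 22381
51193 = 2×22381 + 6431
22381 = 3×6431 + 3088
6431 = 2×3088 + 255
3088 = 12×255 + 28
255 = 9×28 + 3
28 = 9×3 + 1
3 = 3×1 + 0  (stop)
So 1046241/51193 = [20; 2, 3, 2, 12, 9, 9, 3].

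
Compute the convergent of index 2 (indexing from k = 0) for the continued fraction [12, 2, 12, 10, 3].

312/25

Using pₖ = aₖpₖ₋₁ + pₖ₋₂, qₖ = aₖqₖ₋₁ + qₖ₋₂ (with p₋₁=1, p₋₂=0, q₋₁=0, q₋₂=1):
  k=0: a=12, p=12, q=1
  k=1: a=2, p=25, q=2
  k=2: a=12, p=312, q=25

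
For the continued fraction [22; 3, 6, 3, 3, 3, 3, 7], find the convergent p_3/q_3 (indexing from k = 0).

1339/60

Using pₖ = aₖpₖ₋₁ + pₖ₋₂, qₖ = aₖqₖ₋₁ + qₖ₋₂ (with p₋₁=1, p₋₂=0, q₋₁=0, q₋₂=1):
  k=0: a=22, p=22, q=1
  k=1: a=3, p=67, q=3
  k=2: a=6, p=424, q=19
  k=3: a=3, p=1339, q=60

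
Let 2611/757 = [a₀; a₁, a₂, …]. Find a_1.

2

2611 = 3·757 + 340   →  a_0 = 3
757 = 2·340 + 77   →  a_1 = 2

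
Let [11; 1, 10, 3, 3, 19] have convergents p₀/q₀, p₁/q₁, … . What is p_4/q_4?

1346/113

Using pₖ = aₖpₖ₋₁ + pₖ₋₂, qₖ = aₖqₖ₋₁ + qₖ₋₂ (with p₋₁=1, p₋₂=0, q₋₁=0, q₋₂=1):
  k=0: a=11, p=11, q=1
  k=1: a=1, p=12, q=1
  k=2: a=10, p=131, q=11
  k=3: a=3, p=405, q=34
  k=4: a=3, p=1346, q=113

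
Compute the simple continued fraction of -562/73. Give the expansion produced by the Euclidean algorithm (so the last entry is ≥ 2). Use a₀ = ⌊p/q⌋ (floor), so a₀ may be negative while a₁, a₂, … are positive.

-562 = -8·73 + 22
73 = 3·22 + 7
22 = 3·7 + 1
7 = 7·1 + 0  (stop)
So -562/73 = [-8; 3, 3, 7].

[-8; 3, 3, 7]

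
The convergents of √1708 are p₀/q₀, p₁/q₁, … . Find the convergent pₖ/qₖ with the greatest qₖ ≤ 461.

√1708 = [41; 3, 20, 3, 82, …] (period length 4).
Convergents:
  p_0/q_0 = 41/1
  p_1/q_1 = 124/3
  p_2/q_2 = 2521/61
  p_3/q_3 = 7687/186
  p_4/q_4 = 632855/15313
q_3 = 186 ≤ 461 < 15313 = q_4, so the answer is 7687/186.

7687/186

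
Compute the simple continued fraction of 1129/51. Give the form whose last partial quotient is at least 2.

[22; 7, 3, 2]

1129 = 22·51 + 7
51 = 7·7 + 2
7 = 3·2 + 1
2 = 2·1 + 0  (stop)
So 1129/51 = [22; 7, 3, 2].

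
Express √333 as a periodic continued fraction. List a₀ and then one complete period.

[18; 4, 36]

a₀ = ⌊√333⌋ = 18.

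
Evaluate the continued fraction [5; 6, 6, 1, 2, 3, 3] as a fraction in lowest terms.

7016/1359

Using pₖ = aₖpₖ₋₁ + pₖ₋₂ and qₖ = aₖqₖ₋₁ + qₖ₋₂:
  k=0: a=5, p=5, q=1
  k=1: a=6, p=31, q=6
  k=2: a=6, p=191, q=37
  k=3: a=1, p=222, q=43
  k=4: a=2, p=635, q=123
  k=5: a=3, p=2127, q=412
  k=6: a=3, p=7016, q=1359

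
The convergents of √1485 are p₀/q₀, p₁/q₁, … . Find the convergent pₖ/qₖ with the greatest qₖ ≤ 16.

√1485 = [38; 1, 1, 6, 1, 1, 76, …] (period length 6).
Convergents:
  p_0/q_0 = 38/1
  p_1/q_1 = 39/1
  p_2/q_2 = 77/2
  p_3/q_3 = 501/13
  p_4/q_4 = 578/15
  p_5/q_5 = 1079/28
q_4 = 15 ≤ 16 < 28 = q_5, so the answer is 578/15.

578/15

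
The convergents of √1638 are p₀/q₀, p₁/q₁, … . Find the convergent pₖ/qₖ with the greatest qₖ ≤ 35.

688/17

√1638 = [40; 2, 8, 2, 80, …] (period length 4).
Convergents:
  p_0/q_0 = 40/1
  p_1/q_1 = 81/2
  p_2/q_2 = 688/17
  p_3/q_3 = 1457/36
q_2 = 17 ≤ 35 < 36 = q_3, so the answer is 688/17.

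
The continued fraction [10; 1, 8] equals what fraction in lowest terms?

98/9

Using pₖ = aₖpₖ₋₁ + pₖ₋₂ and qₖ = aₖqₖ₋₁ + qₖ₋₂:
  k=0: a=10, p=10, q=1
  k=1: a=1, p=11, q=1
  k=2: a=8, p=98, q=9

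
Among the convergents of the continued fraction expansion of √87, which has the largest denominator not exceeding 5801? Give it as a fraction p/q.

28719/3079

√87 = [9; 3, 18, …] (period length 2).
Convergents:
  p_0/q_0 = 9/1
  p_1/q_1 = 28/3
  p_2/q_2 = 513/55
  p_3/q_3 = 1567/168
  p_4/q_4 = 28719/3079
  p_5/q_5 = 87724/9405
q_4 = 3079 ≤ 5801 < 9405 = q_5, so the answer is 28719/3079.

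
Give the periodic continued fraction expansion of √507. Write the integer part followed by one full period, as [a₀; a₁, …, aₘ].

a₀ = ⌊√507⌋ = 22.

[22; 1, 1, 14, 1, 1, 44]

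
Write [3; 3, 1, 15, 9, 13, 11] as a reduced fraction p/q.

Using pₖ = aₖpₖ₋₁ + pₖ₋₂ and qₖ = aₖqₖ₋₁ + qₖ₋₂:
  k=0: a=3, p=3, q=1
  k=1: a=3, p=10, q=3
  k=2: a=1, p=13, q=4
  k=3: a=15, p=205, q=63
  k=4: a=9, p=1858, q=571
  k=5: a=13, p=24359, q=7486
  k=6: a=11, p=269807, q=82917

269807/82917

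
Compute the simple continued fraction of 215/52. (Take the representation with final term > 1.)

215 = 4·52 + 7
52 = 7·7 + 3
7 = 2·3 + 1
3 = 3·1 + 0  (stop)
So 215/52 = [4; 7, 2, 3].

[4; 7, 2, 3]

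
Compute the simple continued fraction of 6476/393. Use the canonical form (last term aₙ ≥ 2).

6476 = 16*393 + 188
393 = 2*188 + 17
188 = 11*17 + 1
17 = 17*1 + 0  (stop)
So 6476/393 = [16; 2, 11, 17].

[16; 2, 11, 17]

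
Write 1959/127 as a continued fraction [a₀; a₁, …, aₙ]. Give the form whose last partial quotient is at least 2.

1959 = 15·127 + 54
127 = 2·54 + 19
54 = 2·19 + 16
19 = 1·16 + 3
16 = 5·3 + 1
3 = 3·1 + 0  (stop)
So 1959/127 = [15; 2, 2, 1, 5, 3].

[15; 2, 2, 1, 5, 3]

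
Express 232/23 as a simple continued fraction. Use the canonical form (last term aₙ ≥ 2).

232 = 10×23 + 2
23 = 11×2 + 1
2 = 2×1 + 0  (stop)
So 232/23 = [10; 11, 2].

[10; 11, 2]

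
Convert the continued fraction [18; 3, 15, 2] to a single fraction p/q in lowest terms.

1741/95

Using pₖ = aₖpₖ₋₁ + pₖ₋₂ and qₖ = aₖqₖ₋₁ + qₖ₋₂:
  k=0: a=18, p=18, q=1
  k=1: a=3, p=55, q=3
  k=2: a=15, p=843, q=46
  k=3: a=2, p=1741, q=95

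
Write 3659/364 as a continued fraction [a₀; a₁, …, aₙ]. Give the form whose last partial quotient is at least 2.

3659 = 10×364 + 19
364 = 19×19 + 3
19 = 6×3 + 1
3 = 3×1 + 0  (stop)
So 3659/364 = [10; 19, 6, 3].

[10; 19, 6, 3]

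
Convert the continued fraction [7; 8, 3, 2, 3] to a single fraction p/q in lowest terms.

Fold from the inside: start with 3/1.
  2 + 1/3 = 7/3
  3 + 3/7 = 24/7
  8 + 7/24 = 199/24
  7 + 24/199 = 1417/199

1417/199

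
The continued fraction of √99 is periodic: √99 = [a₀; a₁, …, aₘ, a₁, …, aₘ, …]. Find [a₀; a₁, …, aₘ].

[9; 1, 18]

a₀ = ⌊√99⌋ = 9.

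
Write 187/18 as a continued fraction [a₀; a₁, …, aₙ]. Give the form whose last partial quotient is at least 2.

[10; 2, 1, 1, 3]

187 = 10*18 + 7
18 = 2*7 + 4
7 = 1*4 + 3
4 = 1*3 + 1
3 = 3*1 + 0  (stop)
So 187/18 = [10; 2, 1, 1, 3].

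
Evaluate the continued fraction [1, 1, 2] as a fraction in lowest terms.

5/3

Fold from the inside: start with 2/1.
  1 + 1/2 = 3/2
  1 + 2/3 = 5/3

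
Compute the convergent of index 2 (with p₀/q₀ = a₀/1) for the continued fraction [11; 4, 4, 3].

Using pₖ = aₖpₖ₋₁ + pₖ₋₂, qₖ = aₖqₖ₋₁ + qₖ₋₂ (with p₋₁=1, p₋₂=0, q₋₁=0, q₋₂=1):
  k=0: a=11, p=11, q=1
  k=1: a=4, p=45, q=4
  k=2: a=4, p=191, q=17

191/17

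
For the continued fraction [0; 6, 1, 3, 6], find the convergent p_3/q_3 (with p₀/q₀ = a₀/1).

Using pₖ = aₖpₖ₋₁ + pₖ₋₂, qₖ = aₖqₖ₋₁ + qₖ₋₂ (with p₋₁=1, p₋₂=0, q₋₁=0, q₋₂=1):
  k=0: a=0, p=0, q=1
  k=1: a=6, p=1, q=6
  k=2: a=1, p=1, q=7
  k=3: a=3, p=4, q=27

4/27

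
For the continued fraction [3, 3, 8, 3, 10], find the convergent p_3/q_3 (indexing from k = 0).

259/78

Using pₖ = aₖpₖ₋₁ + pₖ₋₂, qₖ = aₖqₖ₋₁ + qₖ₋₂ (with p₋₁=1, p₋₂=0, q₋₁=0, q₋₂=1):
  k=0: a=3, p=3, q=1
  k=1: a=3, p=10, q=3
  k=2: a=8, p=83, q=25
  k=3: a=3, p=259, q=78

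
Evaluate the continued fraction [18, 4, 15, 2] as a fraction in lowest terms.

Using pₖ = aₖpₖ₋₁ + pₖ₋₂ and qₖ = aₖqₖ₋₁ + qₖ₋₂:
  k=0: a=18, p=18, q=1
  k=1: a=4, p=73, q=4
  k=2: a=15, p=1113, q=61
  k=3: a=2, p=2299, q=126

2299/126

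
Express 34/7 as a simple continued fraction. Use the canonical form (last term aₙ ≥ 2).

34 = 4×7 + 6
7 = 1×6 + 1
6 = 6×1 + 0  (stop)
So 34/7 = [4; 1, 6].

[4; 1, 6]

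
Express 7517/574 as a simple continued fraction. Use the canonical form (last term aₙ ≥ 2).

7517 = 13*574 + 55
574 = 10*55 + 24
55 = 2*24 + 7
24 = 3*7 + 3
7 = 2*3 + 1
3 = 3*1 + 0  (stop)
So 7517/574 = [13; 10, 2, 3, 2, 3].

[13; 10, 2, 3, 2, 3]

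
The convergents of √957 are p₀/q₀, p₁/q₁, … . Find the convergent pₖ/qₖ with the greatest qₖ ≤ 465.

√957 = [30; 1, 14, 2, 14, 1, 60, …] (period length 6).
Convergents:
  p_0/q_0 = 30/1
  p_1/q_1 = 31/1
  p_2/q_2 = 464/15
  p_3/q_3 = 959/31
  p_4/q_4 = 13890/449
  p_5/q_5 = 14849/480
q_4 = 449 ≤ 465 < 480 = q_5, so the answer is 13890/449.

13890/449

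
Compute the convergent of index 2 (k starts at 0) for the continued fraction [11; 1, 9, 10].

Using pₖ = aₖpₖ₋₁ + pₖ₋₂, qₖ = aₖqₖ₋₁ + qₖ₋₂ (with p₋₁=1, p₋₂=0, q₋₁=0, q₋₂=1):
  k=0: a=11, p=11, q=1
  k=1: a=1, p=12, q=1
  k=2: a=9, p=119, q=10

119/10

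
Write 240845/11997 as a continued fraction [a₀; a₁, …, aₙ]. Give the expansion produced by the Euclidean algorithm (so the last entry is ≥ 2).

240845 = 20×11997 + 905
11997 = 13×905 + 232
905 = 3×232 + 209
232 = 1×209 + 23
209 = 9×23 + 2
23 = 11×2 + 1
2 = 2×1 + 0  (stop)
So 240845/11997 = [20; 13, 3, 1, 9, 11, 2].

[20; 13, 3, 1, 9, 11, 2]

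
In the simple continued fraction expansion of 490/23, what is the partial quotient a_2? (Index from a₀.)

490 = 21·23 + 7   →  a_0 = 21
23 = 3·7 + 2   →  a_1 = 3
7 = 3·2 + 1   →  a_2 = 3

3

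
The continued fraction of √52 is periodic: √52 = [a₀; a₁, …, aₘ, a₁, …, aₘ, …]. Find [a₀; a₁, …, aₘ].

[7; 4, 1, 2, 1, 4, 14]

a₀ = ⌊√52⌋ = 7.
With m₀=0, d₀=1 and mₖ₊₁ = dₖaₖ − mₖ, dₖ₊₁ = (n − mₖ₊₁²)/dₖ, aₖ₊₁ = ⌊(a₀+mₖ₊₁)/dₖ₊₁⌋:
  k=1: m=7, d=3, a=4
  k=2: m=5, d=9, a=1
  k=3: m=4, d=4, a=2
  k=4: m=4, d=9, a=1
  k=5: m=5, d=3, a=4
  k=6: m=7, d=1, a=14
d=1 and a=2a₀=14 at k=6, so the next step gives (m, d) = (7, 3) again — its k=1 value — and the period has length 6.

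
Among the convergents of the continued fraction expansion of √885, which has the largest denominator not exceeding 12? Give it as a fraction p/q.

119/4

√885 = [29; 1, 2, 1, 58, …] (period length 4).
Convergents:
  p_0/q_0 = 29/1
  p_1/q_1 = 30/1
  p_2/q_2 = 89/3
  p_3/q_3 = 119/4
  p_4/q_4 = 6991/235
q_3 = 4 ≤ 12 < 235 = q_4, so the answer is 119/4.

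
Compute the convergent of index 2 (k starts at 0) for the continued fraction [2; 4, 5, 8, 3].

47/21

Using pₖ = aₖpₖ₋₁ + pₖ₋₂, qₖ = aₖqₖ₋₁ + qₖ₋₂ (with p₋₁=1, p₋₂=0, q₋₁=0, q₋₂=1):
  k=0: a=2, p=2, q=1
  k=1: a=4, p=9, q=4
  k=2: a=5, p=47, q=21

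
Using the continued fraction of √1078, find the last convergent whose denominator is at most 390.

√1078 = [32; 1, 4, 1, 64, …] (period length 4).
Convergents:
  p_0/q_0 = 32/1
  p_1/q_1 = 33/1
  p_2/q_2 = 164/5
  p_3/q_3 = 197/6
  p_4/q_4 = 12772/389
  p_5/q_5 = 12969/395
q_4 = 389 ≤ 390 < 395 = q_5, so the answer is 12772/389.

12772/389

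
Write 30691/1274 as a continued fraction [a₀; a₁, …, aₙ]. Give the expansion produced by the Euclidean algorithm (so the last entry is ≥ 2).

30691 = 24·1274 + 115
1274 = 11·115 + 9
115 = 12·9 + 7
9 = 1·7 + 2
7 = 3·2 + 1
2 = 2·1 + 0  (stop)
So 30691/1274 = [24; 11, 12, 1, 3, 2].

[24; 11, 12, 1, 3, 2]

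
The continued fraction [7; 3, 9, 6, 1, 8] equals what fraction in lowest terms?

12908/1763

Using pₖ = aₖpₖ₋₁ + pₖ₋₂ and qₖ = aₖqₖ₋₁ + qₖ₋₂:
  k=0: a=7, p=7, q=1
  k=1: a=3, p=22, q=3
  k=2: a=9, p=205, q=28
  k=3: a=6, p=1252, q=171
  k=4: a=1, p=1457, q=199
  k=5: a=8, p=12908, q=1763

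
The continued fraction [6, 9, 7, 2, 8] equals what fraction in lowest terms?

Using pₖ = aₖpₖ₋₁ + pₖ₋₂ and qₖ = aₖqₖ₋₁ + qₖ₋₂:
  k=0: a=6, p=6, q=1
  k=1: a=9, p=55, q=9
  k=2: a=7, p=391, q=64
  k=3: a=2, p=837, q=137
  k=4: a=8, p=7087, q=1160

7087/1160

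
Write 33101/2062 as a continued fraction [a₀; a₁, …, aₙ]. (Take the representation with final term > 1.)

33101 = 16×2062 + 109
2062 = 18×109 + 100
109 = 1×100 + 9
100 = 11×9 + 1
9 = 9×1 + 0  (stop)
So 33101/2062 = [16; 18, 1, 11, 9].

[16; 18, 1, 11, 9]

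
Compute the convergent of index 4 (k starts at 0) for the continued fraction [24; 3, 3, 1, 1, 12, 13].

Using pₖ = aₖpₖ₋₁ + pₖ₋₂, qₖ = aₖqₖ₋₁ + qₖ₋₂ (with p₋₁=1, p₋₂=0, q₋₁=0, q₋₂=1):
  k=0: a=24, p=24, q=1
  k=1: a=3, p=73, q=3
  k=2: a=3, p=243, q=10
  k=3: a=1, p=316, q=13
  k=4: a=1, p=559, q=23

559/23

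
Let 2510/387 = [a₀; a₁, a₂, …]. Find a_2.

2510 = 6·387 + 188   →  a_0 = 6
387 = 2·188 + 11   →  a_1 = 2
188 = 17·11 + 1   →  a_2 = 17

17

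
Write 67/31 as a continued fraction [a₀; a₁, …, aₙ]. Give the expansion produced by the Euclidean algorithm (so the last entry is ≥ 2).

[2; 6, 5]

67 = 2×31 + 5
31 = 6×5 + 1
5 = 5×1 + 0  (stop)
So 67/31 = [2; 6, 5].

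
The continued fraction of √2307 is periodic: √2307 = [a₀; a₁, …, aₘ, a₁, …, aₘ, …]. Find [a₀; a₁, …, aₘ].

[48; 32, 96]

a₀ = ⌊√2307⌋ = 48.
With m₀=0, d₀=1 and mₖ₊₁ = dₖaₖ − mₖ, dₖ₊₁ = (n − mₖ₊₁²)/dₖ, aₖ₊₁ = ⌊(a₀+mₖ₊₁)/dₖ₊₁⌋:
  k=1: m=48, d=3, a=32
  k=2: m=48, d=1, a=96
d=1 and a=2a₀=96 at k=2, so the next step gives (m, d) = (48, 3) again — its k=1 value — and the period has length 2.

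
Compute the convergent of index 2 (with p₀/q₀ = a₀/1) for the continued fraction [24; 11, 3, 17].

Using pₖ = aₖpₖ₋₁ + pₖ₋₂, qₖ = aₖqₖ₋₁ + qₖ₋₂ (with p₋₁=1, p₋₂=0, q₋₁=0, q₋₂=1):
  k=0: a=24, p=24, q=1
  k=1: a=11, p=265, q=11
  k=2: a=3, p=819, q=34

819/34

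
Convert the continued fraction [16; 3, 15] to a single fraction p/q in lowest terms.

751/46

Fold from the inside: start with 15/1.
  3 + 1/15 = 46/15
  16 + 15/46 = 751/46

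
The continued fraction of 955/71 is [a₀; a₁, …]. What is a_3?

955 = 13·71 + 32   →  a_0 = 13
71 = 2·32 + 7   →  a_1 = 2
32 = 4·7 + 4   →  a_2 = 4
7 = 1·4 + 3   →  a_3 = 1

1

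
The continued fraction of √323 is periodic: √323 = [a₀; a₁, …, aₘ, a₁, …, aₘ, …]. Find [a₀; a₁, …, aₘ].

[17; 1, 34]

a₀ = ⌊√323⌋ = 17.
With m₀=0, d₀=1 and mₖ₊₁ = dₖaₖ − mₖ, dₖ₊₁ = (n − mₖ₊₁²)/dₖ, aₖ₊₁ = ⌊(a₀+mₖ₊₁)/dₖ₊₁⌋:
  k=1: m=17, d=34, a=1
  k=2: m=17, d=1, a=34
d=1 and a=2a₀=34 at k=2, so the next step gives (m, d) = (17, 34) again — its k=1 value — and the period has length 2.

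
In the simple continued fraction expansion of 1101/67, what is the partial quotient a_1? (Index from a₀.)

2

1101 = 16·67 + 29   →  a_0 = 16
67 = 2·29 + 9   →  a_1 = 2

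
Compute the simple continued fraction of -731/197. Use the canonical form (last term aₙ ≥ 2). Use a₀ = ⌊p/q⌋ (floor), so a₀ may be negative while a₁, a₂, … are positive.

-731 = -4*197 + 57
197 = 3*57 + 26
57 = 2*26 + 5
26 = 5*5 + 1
5 = 5*1 + 0  (stop)
So -731/197 = [-4; 3, 2, 5, 5].

[-4; 3, 2, 5, 5]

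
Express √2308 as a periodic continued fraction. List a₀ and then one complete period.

a₀ = ⌊√2308⌋ = 48.

[48; 24, 96]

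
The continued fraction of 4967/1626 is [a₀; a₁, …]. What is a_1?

18

4967 = 3·1626 + 89   →  a_0 = 3
1626 = 18·89 + 24   →  a_1 = 18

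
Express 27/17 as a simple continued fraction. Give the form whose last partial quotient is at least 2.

[1; 1, 1, 2, 3]

27 = 1*17 + 10
17 = 1*10 + 7
10 = 1*7 + 3
7 = 2*3 + 1
3 = 3*1 + 0  (stop)
So 27/17 = [1; 1, 1, 2, 3].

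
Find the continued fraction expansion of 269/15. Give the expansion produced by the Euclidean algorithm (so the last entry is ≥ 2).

269 = 17·15 + 14
15 = 1·14 + 1
14 = 14·1 + 0  (stop)
So 269/15 = [17; 1, 14].

[17; 1, 14]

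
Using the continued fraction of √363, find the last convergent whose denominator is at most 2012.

13775/723

√363 = [19; 19, 38, …] (period length 2).
Convergents:
  p_0/q_0 = 19/1
  p_1/q_1 = 362/19
  p_2/q_2 = 13775/723
  p_3/q_3 = 262087/13756
q_2 = 723 ≤ 2012 < 13756 = q_3, so the answer is 13775/723.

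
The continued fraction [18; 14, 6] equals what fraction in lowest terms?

1536/85

Fold from the inside: start with 6/1.
  14 + 1/6 = 85/6
  18 + 6/85 = 1536/85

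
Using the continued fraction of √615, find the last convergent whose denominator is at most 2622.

√615 = [24; 1, 3, 1, 48, …] (period length 4).
Convergents:
  p_0/q_0 = 24/1
  p_1/q_1 = 25/1
  p_2/q_2 = 99/4
  p_3/q_3 = 124/5
  p_4/q_4 = 6051/244
  p_5/q_5 = 6175/249
  p_6/q_6 = 24576/991
  p_7/q_7 = 30751/1240
  p_8/q_8 = 1500624/60511
q_7 = 1240 ≤ 2622 < 60511 = q_8, so the answer is 30751/1240.

30751/1240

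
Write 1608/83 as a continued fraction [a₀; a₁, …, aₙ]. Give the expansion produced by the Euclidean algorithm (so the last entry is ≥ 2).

[19; 2, 1, 2, 10]

1608 = 19*83 + 31
83 = 2*31 + 21
31 = 1*21 + 10
21 = 2*10 + 1
10 = 10*1 + 0  (stop)
So 1608/83 = [19; 2, 1, 2, 10].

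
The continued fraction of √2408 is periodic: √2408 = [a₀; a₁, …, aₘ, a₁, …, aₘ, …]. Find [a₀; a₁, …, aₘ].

[49; 14, 98]

a₀ = ⌊√2408⌋ = 49.
With m₀=0, d₀=1 and mₖ₊₁ = dₖaₖ − mₖ, dₖ₊₁ = (n − mₖ₊₁²)/dₖ, aₖ₊₁ = ⌊(a₀+mₖ₊₁)/dₖ₊₁⌋:
  k=1: m=49, d=7, a=14
  k=2: m=49, d=1, a=98
d=1 and a=2a₀=98 at k=2, so the next step gives (m, d) = (49, 7) again — its k=1 value — and the period has length 2.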